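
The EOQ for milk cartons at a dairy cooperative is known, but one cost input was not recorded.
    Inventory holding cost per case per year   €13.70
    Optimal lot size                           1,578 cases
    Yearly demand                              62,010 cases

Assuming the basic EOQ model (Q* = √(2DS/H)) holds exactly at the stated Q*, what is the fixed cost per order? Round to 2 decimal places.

Since Q* = (2DS/H)^½, squaring gives Q*²·H = 2DS.
S = Q²H / (2D) = 1,578² × 13.7 / (2 × 62,010) = 275.0698

€275.07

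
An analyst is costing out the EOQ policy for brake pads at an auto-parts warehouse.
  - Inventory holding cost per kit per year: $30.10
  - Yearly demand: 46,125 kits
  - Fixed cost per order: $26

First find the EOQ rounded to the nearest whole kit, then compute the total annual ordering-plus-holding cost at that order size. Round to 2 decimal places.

EOQ = √(2DS/H) = √(2 × 46,125 × 26 / 30.1)
    = √(79,684.39) ≈ 282.28 → Q = 282 kits
Orders/yr = 46,125/282 = 163.564; ordering cost = 163.564 × $26 = $4,252.66
Average inventory = 282/2 = 141; holding cost = 141 × $30.1 = $4,244.10
Total = $4,252.66 + $4,244.10 = $8,496.76

$8,496.76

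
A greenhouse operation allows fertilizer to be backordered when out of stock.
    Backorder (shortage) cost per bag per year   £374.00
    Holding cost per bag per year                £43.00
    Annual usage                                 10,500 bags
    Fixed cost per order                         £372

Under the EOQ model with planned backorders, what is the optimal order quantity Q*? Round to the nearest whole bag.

Basic EOQ = √(2·10,500·372/43) = 426.233
Backorder adjustment √((H+b)/b) = √((43+374)/374) = 1.0559
Q* = 426.233 × 1.0559 ≈ 450.07

450 bags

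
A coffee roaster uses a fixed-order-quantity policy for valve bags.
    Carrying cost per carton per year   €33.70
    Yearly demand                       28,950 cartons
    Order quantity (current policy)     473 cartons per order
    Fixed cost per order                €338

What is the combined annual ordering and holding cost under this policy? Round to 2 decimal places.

€28,657.37

Orders/yr = 28,950/473 = 61.205; ordering cost = 61.205 × €338 = €20,687.32
Average inventory = 473/2 = 236.5; holding cost = 236.5 × €33.7 = €7,970.05
Total = €20,687.32 + €7,970.05 = €28,657.37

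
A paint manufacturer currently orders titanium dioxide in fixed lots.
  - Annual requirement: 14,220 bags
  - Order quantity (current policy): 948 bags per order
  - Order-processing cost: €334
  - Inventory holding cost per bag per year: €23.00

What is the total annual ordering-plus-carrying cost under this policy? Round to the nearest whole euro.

Orders/yr = 14,220/948 = 15.000; ordering cost = 15.000 × €334 = €5,010.00
Average inventory = 948/2 = 474; holding cost = 474 × €23 = €10,902.00
Total = €5,010.00 + €10,902.00 = €15,912.00

€15,912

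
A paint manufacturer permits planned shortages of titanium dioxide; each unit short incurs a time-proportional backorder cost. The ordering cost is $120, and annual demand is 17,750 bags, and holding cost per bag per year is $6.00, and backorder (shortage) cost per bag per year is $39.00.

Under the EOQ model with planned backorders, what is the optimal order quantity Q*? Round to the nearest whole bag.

Q* = √(2DS/H) · √((H + b)/b)
   = √(2 × 17,750 × 120 / 6) · √((6 + 39) / 39)
   = 842.615 × 1.0742 ≈ 905.11

905 bags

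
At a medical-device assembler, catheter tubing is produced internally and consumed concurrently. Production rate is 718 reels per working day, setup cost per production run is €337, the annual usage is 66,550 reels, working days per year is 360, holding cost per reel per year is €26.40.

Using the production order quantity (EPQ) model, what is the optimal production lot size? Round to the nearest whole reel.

1,513 reels

d = 66,550/360 = 184.8611 reels/day;  effective holding cost H(1 − d/p) = 26.4·(1 − 184.8611/718) = 19.60288
Q* = √(2DS / H_eff) = √(2·66,550·337 / 19.60288) ≈ 1,512.67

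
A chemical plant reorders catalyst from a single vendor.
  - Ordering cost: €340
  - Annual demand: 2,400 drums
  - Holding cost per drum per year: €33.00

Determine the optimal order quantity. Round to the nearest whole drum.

222 drums

Q* = √(2·D·S / H) = √(2·2,400·340 / 33) = √49,454.5 ≈ 222.38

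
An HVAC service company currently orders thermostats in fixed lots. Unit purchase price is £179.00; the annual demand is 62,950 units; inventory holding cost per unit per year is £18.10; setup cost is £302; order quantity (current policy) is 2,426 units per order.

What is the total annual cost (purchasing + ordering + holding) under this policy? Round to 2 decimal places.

Ordering: D/Q × S = 62,950/2,426 × £302 = £7,836.31
Holding:  Q/2 × H = 2,426/2 × £18.1 = £21,955.30
Purchase cost = D·C = 62,950 × 179 = £11,268,050.00
Total = £7,836.31 + £21,955.30 + £11,268,050.00 = £11,297,841.61

£11,297,841.61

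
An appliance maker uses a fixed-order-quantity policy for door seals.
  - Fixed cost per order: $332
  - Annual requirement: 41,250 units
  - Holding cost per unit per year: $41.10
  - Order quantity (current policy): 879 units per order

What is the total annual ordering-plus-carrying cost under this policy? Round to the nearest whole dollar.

$33,644

Annual ordering cost = (D/Q)·S = (41,250/879) × 332 = $15,580.20
Annual holding cost  = (Q/2)·H = (879/2) × 41.1 = $18,063.45
Total = $15,580.20 + $18,063.45 = $33,643.65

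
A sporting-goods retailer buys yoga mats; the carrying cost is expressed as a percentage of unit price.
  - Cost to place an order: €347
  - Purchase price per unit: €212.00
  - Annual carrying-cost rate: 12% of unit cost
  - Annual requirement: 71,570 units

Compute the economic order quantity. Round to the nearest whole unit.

1,397 units

Holding cost per unit per year: H = 12% × €212 = €25.4400
2DS/H = 2·71,570·347/25.44 = 1,952,420.60
EOQ = √1,952,420.60 ≈ 1,397.29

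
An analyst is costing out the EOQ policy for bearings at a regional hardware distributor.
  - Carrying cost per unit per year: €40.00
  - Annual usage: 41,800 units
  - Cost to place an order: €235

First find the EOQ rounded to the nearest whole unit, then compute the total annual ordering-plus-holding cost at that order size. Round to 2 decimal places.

€28,032.84

Q* = √(2·D·S / H) = √(2·41,800·235 / 40) = √491,150.0 ≈ 700.82 → Q = 701 units
Ordering: D/Q × S = 41,800/701 × €235 = €14,012.84
Holding:  Q/2 × H = 701/2 × €40 = €14,020.00
Total = €14,012.84 + €14,020.00 = €28,032.84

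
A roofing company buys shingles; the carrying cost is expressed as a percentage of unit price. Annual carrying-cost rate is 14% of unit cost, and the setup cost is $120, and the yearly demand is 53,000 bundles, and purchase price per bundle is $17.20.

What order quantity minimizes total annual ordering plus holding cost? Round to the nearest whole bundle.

Holding cost per bundle per year: H = 14% × $17.2 = $2.4080
Q* = √(2·D·S / H) = √(2·53,000·120 / 2.408) = √5,282,392.0 ≈ 2,298.35

2,298 bundles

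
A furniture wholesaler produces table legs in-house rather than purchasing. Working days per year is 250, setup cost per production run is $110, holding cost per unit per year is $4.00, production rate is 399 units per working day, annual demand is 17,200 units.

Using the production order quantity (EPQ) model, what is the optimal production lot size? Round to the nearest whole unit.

1,069 units

Daily demand d = 17,200/250 = 68.800; p = 399; 1 − d/p = 0.82757
EPQ = √(2DS / (H(1 − d/p)))
    = √(2 × 17,200 × 110 / (4 × 0.82757)) ≈ 1,069.16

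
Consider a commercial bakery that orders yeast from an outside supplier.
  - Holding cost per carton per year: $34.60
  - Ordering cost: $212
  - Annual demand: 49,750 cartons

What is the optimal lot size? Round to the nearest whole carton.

781 cartons

Optimal lot size Q* = (2 × 49,750 × $212 / $34.6)^½ ≈ 780.80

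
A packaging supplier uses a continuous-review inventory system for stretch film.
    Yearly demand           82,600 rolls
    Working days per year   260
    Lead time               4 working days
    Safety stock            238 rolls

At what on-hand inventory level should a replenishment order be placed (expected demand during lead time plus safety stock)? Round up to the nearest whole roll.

1,509 rolls

Daily demand d = 82,600 / 260 = 317.692 rolls/day
Demand during lead time = 317.692 × 4 = 1,270.77
Reorder point = 1,270.77 + 238 = 1,508.77 → round up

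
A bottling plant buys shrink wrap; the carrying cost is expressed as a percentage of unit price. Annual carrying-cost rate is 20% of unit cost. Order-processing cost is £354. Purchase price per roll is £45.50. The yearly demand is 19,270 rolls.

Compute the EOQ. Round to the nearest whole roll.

1,224 rolls

H = i·C = 0.2 × £45.5 = £9.1000 per roll-year
Q* = √(2·D·S / H) = √(2·19,270·354 / 9.1) = √1,499,248.4 ≈ 1,224.44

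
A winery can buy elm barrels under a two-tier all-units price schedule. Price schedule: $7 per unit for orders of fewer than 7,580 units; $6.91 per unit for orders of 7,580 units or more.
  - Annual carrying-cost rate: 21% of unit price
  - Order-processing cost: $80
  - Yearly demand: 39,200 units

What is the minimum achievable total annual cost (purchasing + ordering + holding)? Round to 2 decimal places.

H₁ = 21%×$7 = $1.4700;  H₂ = 21%×$6.91 = $1.4511
EOQ₁ = √(2×39,200×80/1.4700) = 2,065.59  (< 7,580, feasible at tier 1)
EOQ₂ = √(2×39,200×80/1.4511) = 2,079.00  (< 7,580 → use Q = 7,580 at tier-2 price)
TC(tier 1 (EOQ₁), Q≈2,065.6) = $277,436.42
TC(tier 2, Q≈7,580.0) = $276,785.39
Minimum at tier 2: $276,785.39

$276,785.39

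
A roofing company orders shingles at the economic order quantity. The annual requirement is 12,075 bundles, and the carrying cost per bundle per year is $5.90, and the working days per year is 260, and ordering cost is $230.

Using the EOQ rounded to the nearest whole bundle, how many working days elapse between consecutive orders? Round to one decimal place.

Q* = √(2·D·S / H) = √(2·12,075·230 / 5.9) = √941,440.7 ≈ 970.28 → Q = 970 bundles
Cycle time = (working days × Q)/D = (260 × 970) / 12,075 = 20.886 days

20.9 days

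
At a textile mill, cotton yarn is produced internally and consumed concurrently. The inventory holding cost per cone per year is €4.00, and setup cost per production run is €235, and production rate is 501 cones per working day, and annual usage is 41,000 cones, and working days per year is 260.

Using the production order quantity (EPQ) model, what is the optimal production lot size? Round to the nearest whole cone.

Daily demand d = 41,000/260 = 157.692; p = 501; 1 − d/p = 0.68524
EPQ = √(2DS / (H(1 − d/p)))
    = √(2 × 41,000 × 235 / (4 × 0.68524)) ≈ 2,651.48

2,651 cones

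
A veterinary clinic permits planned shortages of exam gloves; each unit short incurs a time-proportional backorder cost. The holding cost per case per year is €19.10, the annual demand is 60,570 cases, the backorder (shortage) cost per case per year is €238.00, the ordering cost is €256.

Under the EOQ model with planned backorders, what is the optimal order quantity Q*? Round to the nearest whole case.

1,324 cases

Basic EOQ = √(2·60,570·256/19.1) = 1,274.228
Backorder adjustment √((H+b)/b) = √((19.1+238)/238) = 1.0394
Q* = 1,274.228 × 1.0394 ≈ 1,324.37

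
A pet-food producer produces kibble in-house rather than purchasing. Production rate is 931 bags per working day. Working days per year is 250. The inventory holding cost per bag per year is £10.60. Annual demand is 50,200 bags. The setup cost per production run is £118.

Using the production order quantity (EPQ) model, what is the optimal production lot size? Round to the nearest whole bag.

Daily demand d = 50,200/250 = 200.800; p = 931; 1 − d/p = 0.78432
EPQ = √(2DS / (H(1 − d/p)))
    = √(2 × 50,200 × 118 / (10.6 × 0.78432)) ≈ 1,193.74

1,194 bags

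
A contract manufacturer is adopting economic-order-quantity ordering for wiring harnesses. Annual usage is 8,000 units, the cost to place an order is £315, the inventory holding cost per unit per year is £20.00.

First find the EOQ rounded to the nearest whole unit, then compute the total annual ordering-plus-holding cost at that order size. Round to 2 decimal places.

EOQ = √(2DS/H) = √(2 × 8,000 × 315 / 20)
    = √(252,000.00) ≈ 502.00 → Q = 502 units
Orders/yr = 8,000/502 = 15.936; ordering cost = 15.936 × £315 = £5,019.92
Average inventory = 502/2 = 251; holding cost = 251 × £20 = £5,020.00
Total = £5,019.92 + £5,020.00 = £10,039.92

£10,039.92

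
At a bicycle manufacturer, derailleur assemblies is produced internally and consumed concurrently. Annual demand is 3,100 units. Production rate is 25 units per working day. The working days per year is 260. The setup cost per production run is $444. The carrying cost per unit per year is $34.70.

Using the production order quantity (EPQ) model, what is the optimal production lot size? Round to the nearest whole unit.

Daily demand d = 3,100/260 = 11.923; p = 25; 1 − d/p = 0.52308
EPQ = √(2DS / (H(1 − d/p)))
    = √(2 × 3,100 × 444 / (34.7 × 0.52308)) ≈ 389.44

389 units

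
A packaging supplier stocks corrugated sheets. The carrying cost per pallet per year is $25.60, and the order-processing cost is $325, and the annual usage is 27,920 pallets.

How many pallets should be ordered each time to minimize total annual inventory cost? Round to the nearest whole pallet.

842 pallets

Q* = √(2·D·S / H) = √(2·27,920·325 / 25.6) = √708,906.2 ≈ 841.97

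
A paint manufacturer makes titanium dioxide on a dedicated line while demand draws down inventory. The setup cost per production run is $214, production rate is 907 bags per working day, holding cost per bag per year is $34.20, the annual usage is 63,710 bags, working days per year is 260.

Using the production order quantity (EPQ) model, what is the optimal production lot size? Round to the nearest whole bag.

d = 63,710/260 = 245.0385 bags/day;  effective holding cost H(1 − d/p) = 34.2·(1 − 245.0385/907) = 24.96040
Q* = √(2DS / H_eff) = √(2·63,710·214 / 24.96040) ≈ 1,045.20

1,045 bags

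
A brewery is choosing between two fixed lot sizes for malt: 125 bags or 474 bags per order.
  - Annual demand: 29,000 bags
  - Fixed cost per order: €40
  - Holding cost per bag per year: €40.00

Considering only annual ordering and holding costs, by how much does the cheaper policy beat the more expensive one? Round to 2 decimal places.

Annual cost at Q: ordering D·S/Q plus holding Q·H/2.
TC(125) = (29,000/125)×40 + (125/2)×40 = €11,780.00
TC(474) = (29,000/474)×40 + (474/2)×40 = €11,927.26
Lots of 125 are cheaper by €147.26.

€147.26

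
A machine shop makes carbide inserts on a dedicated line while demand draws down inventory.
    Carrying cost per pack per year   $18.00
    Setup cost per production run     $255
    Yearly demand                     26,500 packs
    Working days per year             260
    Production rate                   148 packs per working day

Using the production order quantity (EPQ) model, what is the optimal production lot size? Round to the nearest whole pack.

1,553 packs

Daily demand d = 26,500/260 = 101.923; p = 148; 1 − d/p = 0.31133
EPQ = √(2DS / (H(1 − d/p)))
    = √(2 × 26,500 × 255 / (18 × 0.31133)) ≈ 1,552.96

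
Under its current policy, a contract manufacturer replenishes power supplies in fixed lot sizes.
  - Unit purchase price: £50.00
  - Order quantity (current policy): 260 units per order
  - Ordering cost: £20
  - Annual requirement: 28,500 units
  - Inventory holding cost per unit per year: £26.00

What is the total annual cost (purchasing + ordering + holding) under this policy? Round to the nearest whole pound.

Ordering: D/Q × S = 28,500/260 × £20 = £2,192.31
Holding:  Q/2 × H = 260/2 × £26 = £3,380.00
Purchase cost = D·C = 28,500 × 50 = £1,425,000.00
Total = £2,192.31 + £3,380.00 + £1,425,000.00 = £1,430,572.31

£1,430,572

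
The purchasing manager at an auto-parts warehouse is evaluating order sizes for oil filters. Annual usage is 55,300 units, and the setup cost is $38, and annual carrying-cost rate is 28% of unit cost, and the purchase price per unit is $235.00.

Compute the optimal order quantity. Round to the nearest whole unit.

253 units

Holding cost per unit per year: H = 28% × $235 = $65.8000
Optimal lot size Q* = (2 × 55,300 × $38 / $65.8)^½ ≈ 252.73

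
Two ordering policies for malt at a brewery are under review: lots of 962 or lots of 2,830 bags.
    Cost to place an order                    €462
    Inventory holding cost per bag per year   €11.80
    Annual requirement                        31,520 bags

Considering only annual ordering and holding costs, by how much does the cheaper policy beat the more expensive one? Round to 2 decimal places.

€1,029.40

TC(Q) = (D/Q)S + (Q/2)H
TC(962) = (31,520/962)×462 + (962/2)×11.8 = €20,813.26
TC(2,830) = (31,520/2,830)×462 + (2,830/2)×11.8 = €21,842.67
Lots of 962 are cheaper by €1,029.40.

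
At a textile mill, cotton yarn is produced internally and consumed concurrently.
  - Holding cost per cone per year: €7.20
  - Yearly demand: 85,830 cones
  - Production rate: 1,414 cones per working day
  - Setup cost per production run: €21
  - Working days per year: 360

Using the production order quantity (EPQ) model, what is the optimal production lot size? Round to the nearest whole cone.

776 cones

Daily demand d = 85,830/360 = 238.417; p = 1414; 1 − d/p = 0.83139
EPQ = √(2DS / (H(1 − d/p)))
    = √(2 × 85,830 × 21 / (7.2 × 0.83139)) ≈ 776.03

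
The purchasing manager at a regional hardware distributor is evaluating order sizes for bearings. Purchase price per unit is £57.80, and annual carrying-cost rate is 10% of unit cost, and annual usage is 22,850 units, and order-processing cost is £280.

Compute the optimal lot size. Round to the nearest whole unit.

1,488 units

Holding cost per unit per year: H = 10% × £57.8 = £5.7800
Q* = √(2·D·S / H) = √(2·22,850·280 / 5.78) = √2,213,840.8 ≈ 1,487.90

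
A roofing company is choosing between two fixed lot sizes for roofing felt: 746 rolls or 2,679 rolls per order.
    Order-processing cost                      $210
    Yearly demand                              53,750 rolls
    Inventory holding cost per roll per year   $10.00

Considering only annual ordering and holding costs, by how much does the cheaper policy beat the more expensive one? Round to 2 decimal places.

TC(Q) = (D/Q)S + (Q/2)H
TC(746) = (53,750/746)×210 + (746/2)×10 = $18,860.70
TC(2,679) = (53,750/2,679)×210 + (2,679/2)×10 = $17,608.33
|ΔTC| = |$18,860.70 − $17,608.33| = $1,252.37

$1,252.37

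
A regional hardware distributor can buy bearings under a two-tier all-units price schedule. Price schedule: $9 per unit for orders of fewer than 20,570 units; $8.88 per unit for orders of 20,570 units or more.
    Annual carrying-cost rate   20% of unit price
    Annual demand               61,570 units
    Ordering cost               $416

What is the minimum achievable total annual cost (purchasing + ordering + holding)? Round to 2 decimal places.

H₁ = 20%×$9 = $1.8000;  H₂ = 20%×$8.88 = $1.7760
EOQ₁ = √(2×61,570×416/1.8000) = 5,334.70  (< 20,570, feasible at tier 1)
EOQ₂ = √(2×61,570×416/1.7760) = 5,370.62  (< 20,570 → use Q = 20,570 at tier-2 price)
TC(tier 1 (EOQ₁), Q≈5,334.7) = $563,732.46
TC(tier 2, Q≈20,570.0) = $566,252.93
Minimum at tier 1 (EOQ₁): $563,732.46

$563,732.46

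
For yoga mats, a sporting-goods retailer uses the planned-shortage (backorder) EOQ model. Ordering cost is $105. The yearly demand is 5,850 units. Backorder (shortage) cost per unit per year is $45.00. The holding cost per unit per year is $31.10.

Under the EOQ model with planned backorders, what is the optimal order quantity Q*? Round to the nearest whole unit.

Q* = √(2DS/H) · √((H + b)/b)
   = √(2 × 5,850 × 105 / 31.1) · √((31.1 + 45) / 45)
   = 198.750 × 1.3004 ≈ 258.46

258 units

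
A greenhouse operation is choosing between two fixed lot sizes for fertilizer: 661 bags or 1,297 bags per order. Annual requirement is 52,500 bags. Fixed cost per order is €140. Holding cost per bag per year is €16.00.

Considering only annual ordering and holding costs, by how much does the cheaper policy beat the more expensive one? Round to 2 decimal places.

TC(Q) = (D/Q)S + (Q/2)H
TC(661) = (52,500/661)×140 + (661/2)×16 = €16,407.52
TC(1,297) = (52,500/1,297)×140 + (1,297/2)×16 = €16,042.92
Cheaper: Q = 1,297.  Difference = €364.59

€364.59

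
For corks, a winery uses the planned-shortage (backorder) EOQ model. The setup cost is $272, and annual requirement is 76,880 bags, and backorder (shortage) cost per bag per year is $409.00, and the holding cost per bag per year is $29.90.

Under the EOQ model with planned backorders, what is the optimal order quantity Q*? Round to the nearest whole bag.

Q* = √(2DS/H) · √((H + b)/b)
   = √(2 × 76,880 × 272 / 29.9) · √((29.9 + 409) / 409)
   = 1,182.689 × 1.0359 ≈ 1,225.16

1,225 bags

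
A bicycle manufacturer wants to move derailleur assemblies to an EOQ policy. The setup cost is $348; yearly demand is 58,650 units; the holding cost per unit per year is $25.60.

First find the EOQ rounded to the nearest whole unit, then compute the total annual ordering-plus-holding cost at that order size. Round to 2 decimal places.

$32,326.50

2DS/H = 2·58,650·348/25.6 = 1,594,546.88
EOQ = √1,594,546.88 ≈ 1,262.75 → Q = 1,263 units
Ordering: D/Q × S = 58,650/1,263 × $348 = $16,160.10
Holding:  Q/2 × H = 1,263/2 × $25.6 = $16,166.40
Total = $16,160.10 + $16,166.40 = $32,326.50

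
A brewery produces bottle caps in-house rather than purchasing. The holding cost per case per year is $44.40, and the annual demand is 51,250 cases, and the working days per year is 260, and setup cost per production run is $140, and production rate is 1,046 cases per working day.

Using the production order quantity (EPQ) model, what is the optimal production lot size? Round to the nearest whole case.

Daily demand d = 51,250/260 = 197.115; p = 1046; 1 − d/p = 0.81155
EPQ = √(2DS / (H(1 − d/p)))
    = √(2 × 51,250 × 140 / (44.4 × 0.81155)) ≈ 631.07

631 cases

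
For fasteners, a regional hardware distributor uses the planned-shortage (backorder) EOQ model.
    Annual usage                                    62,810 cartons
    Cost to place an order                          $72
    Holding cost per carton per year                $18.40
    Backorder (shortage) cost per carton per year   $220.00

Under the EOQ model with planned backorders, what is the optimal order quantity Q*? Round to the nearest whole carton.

Q* = √(2DS/H) · √((H + b)/b)
   = √(2 × 62,810 × 72 / 18.4) · √((18.4 + 220) / 220)
   = 701.111 × 1.0410 ≈ 729.84

730 cartons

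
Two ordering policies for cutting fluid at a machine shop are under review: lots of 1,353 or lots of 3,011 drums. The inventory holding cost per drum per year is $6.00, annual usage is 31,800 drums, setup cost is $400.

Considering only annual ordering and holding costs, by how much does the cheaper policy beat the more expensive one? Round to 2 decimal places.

TC(Q) = (D/Q)S + (Q/2)H
TC(1,353) = (31,800/1,353)×400 + (1,353/2)×6 = $13,460.33
TC(3,011) = (31,800/3,011)×400 + (3,011/2)×6 = $13,257.51
|ΔTC| = |$13,460.33 − $13,257.51| = $202.82

$202.82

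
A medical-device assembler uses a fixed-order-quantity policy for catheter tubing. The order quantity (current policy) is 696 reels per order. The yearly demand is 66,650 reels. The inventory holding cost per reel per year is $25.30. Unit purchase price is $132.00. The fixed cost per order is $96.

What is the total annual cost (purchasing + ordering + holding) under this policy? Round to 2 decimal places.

$8,815,797.50

Ordering: D/Q × S = 66,650/696 × $96 = $9,193.10
Holding:  Q/2 × H = 696/2 × $25.3 = $8,804.40
Purchase cost = D·C = 66,650 × 132 = $8,797,800.00
Total = $9,193.10 + $8,804.40 + $8,797,800.00 = $8,815,797.50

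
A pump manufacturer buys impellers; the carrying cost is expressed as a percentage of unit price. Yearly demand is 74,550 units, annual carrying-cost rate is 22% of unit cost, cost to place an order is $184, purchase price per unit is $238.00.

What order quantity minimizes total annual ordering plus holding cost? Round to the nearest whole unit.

724 units

Carrying cost H = $238 × 22% = $52.3600/unit/yr
Q* = √(2·D·S / H) = √(2·74,550·184 / 52.36) = √523,957.2 ≈ 723.85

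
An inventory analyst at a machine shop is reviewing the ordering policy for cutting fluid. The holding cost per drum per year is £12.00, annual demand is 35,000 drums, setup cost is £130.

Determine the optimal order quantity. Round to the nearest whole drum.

EOQ = √(2DS/H) = √(2 × 35,000 × 130 / 12)
    = √(758,333.33) ≈ 870.82

871 drums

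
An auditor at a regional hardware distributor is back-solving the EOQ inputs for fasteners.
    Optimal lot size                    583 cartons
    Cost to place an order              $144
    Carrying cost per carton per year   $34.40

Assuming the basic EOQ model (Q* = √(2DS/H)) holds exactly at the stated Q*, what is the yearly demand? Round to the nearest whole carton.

40,598 cartons per year

EOQ relation: Q² = 2DS/H, so rearrange for the unknown.
D = Q²H / (2S) = 583² × 34.4 / (2 × 144) = 40,597.85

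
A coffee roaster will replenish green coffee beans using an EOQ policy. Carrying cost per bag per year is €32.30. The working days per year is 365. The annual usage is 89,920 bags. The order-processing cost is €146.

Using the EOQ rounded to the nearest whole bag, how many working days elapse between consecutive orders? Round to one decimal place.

Q* = √(2·D·S / H) = √(2·89,920·146 / 32.3) = √812,899.1 ≈ 901.61 → Q = 902 bags
T = Q/D × 365 days = 902/89,920 × 365 = 3.661 days

3.7 days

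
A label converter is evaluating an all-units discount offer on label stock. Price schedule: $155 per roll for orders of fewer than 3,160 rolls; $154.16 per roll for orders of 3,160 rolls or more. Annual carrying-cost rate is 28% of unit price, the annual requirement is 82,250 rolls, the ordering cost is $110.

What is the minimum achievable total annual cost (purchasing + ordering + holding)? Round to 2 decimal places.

$12,750,723.52

H₁ = 28%×$155 = $43.4000;  H₂ = 28%×$154.16 = $43.1648
EOQ₁ = √(2×82,250×110/43.4000) = 645.71  (< 3,160, feasible at tier 1)
EOQ₂ = √(2×82,250×110/43.1648) = 647.46  (< 3,160 → use Q = 3,160 at tier-2 price)
TC(tier 1 (EOQ₁), Q≈645.7) = $12,776,773.62
TC(tier 2, Q≈3,160.0) = $12,750,723.52
Minimum at tier 2: $12,750,723.52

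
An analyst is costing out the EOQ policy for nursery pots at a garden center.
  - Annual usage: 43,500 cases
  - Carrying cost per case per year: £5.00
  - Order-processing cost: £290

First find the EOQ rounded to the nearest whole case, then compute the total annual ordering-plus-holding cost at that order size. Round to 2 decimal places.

Optimal lot size Q* = (2 × 43,500 × £290 / £5)^½ ≈ 2,246.33 → Q = 2,246 cases
Orders/yr = 43,500/2,246 = 19.368; ordering cost = 19.368 × £290 = £5,616.65
Average inventory = 2,246/2 = 1123; holding cost = 1123 × £5 = £5,615.00
Total = £5,616.65 + £5,615.00 = £11,231.65

£11,231.65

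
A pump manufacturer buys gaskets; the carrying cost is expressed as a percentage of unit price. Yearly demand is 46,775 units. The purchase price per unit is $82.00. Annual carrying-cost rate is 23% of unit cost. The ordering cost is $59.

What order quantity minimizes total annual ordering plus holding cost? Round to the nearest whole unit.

541 units

Carrying cost H = $82 × 23% = $18.8600/unit/yr
Optimal lot size Q* = (2 × 46,775 × $59 / $18.86)^½ ≈ 540.97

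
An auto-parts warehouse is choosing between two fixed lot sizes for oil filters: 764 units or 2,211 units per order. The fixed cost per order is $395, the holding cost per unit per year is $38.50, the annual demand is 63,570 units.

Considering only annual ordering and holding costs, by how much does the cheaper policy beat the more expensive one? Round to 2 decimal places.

For each Q, cost = (D/Q)·S + (Q/2)·H.
TC(764) = (63,570/764)×395 + (764/2)×38.5 = $47,573.69
TC(2,211) = (63,570/2,211)×395 + (2,211/2)×38.5 = $53,918.67
Lots of 764 are cheaper by $6,344.98.

$6,344.98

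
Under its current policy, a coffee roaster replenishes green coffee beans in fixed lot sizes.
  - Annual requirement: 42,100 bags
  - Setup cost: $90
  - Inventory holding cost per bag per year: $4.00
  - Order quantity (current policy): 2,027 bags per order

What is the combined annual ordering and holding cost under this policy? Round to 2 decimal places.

Ordering: D/Q × S = 42,100/2,027 × $90 = $1,869.26
Holding:  Q/2 × H = 2,027/2 × $4 = $4,054.00
Total = $1,869.26 + $4,054.00 = $5,923.26

$5,923.26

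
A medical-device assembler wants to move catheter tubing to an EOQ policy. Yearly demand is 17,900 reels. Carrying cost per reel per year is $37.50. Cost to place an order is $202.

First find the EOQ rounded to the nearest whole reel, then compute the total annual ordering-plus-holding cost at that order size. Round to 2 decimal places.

EOQ = √(2DS/H) = √(2 × 17,900 × 202 / 37.5)
    = √(192,842.67) ≈ 439.14 → Q = 439 reels
Annual ordering cost = (D/Q)·S = (17,900/439) × 202 = $8,236.45
Annual holding cost  = (Q/2)·H = (439/2) × 37.5 = $8,231.25
Total = $8,236.45 + $8,231.25 = $16,467.70

$16,467.70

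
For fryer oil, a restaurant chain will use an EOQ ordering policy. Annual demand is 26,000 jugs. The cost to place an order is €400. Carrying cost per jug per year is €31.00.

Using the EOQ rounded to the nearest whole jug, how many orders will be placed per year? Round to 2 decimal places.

2DS/H = 2·26,000·400/31 = 670,967.74
EOQ = √670,967.74 ≈ 819.13 → Q = 819
N = D/Q = 26,000/819 ≈ 31.746 orders/yr

31.75 orders per year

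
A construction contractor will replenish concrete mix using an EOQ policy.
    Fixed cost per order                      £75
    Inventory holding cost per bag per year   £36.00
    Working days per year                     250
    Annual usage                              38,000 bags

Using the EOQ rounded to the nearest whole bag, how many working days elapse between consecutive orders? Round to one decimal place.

2.6 days

Optimal lot size Q* = (2 × 38,000 × £75 / £36)^½ ≈ 397.91 → Q = 398 bags
T = Q/D × 250 days = 398/38,000 × 250 = 2.618 days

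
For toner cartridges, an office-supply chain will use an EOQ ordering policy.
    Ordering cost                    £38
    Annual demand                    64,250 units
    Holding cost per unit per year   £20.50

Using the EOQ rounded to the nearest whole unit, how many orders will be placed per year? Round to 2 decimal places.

131.66 orders per year

Q* = √(2·D·S / H) = √(2·64,250·38 / 20.5) = √238,195.1 ≈ 488.05 → Q = 488
Orders per year = D/Q = 64,250 / 488 = 131.660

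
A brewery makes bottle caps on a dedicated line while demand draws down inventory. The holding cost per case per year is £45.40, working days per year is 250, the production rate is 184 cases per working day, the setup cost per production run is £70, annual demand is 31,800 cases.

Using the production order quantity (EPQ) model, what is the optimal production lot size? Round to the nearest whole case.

d = 31,800/250 = 127.2000 cases/day;  effective holding cost H(1 − d/p) = 45.4·(1 − 127.2000/184) = 14.01478
Q* = √(2DS / H_eff) = √(2·31,800·70 / 14.01478) ≈ 563.62

564 cases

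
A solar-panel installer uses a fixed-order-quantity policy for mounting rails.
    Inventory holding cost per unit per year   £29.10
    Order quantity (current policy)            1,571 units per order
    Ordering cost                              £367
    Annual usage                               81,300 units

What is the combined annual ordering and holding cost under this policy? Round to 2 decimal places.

Annual ordering cost = (D/Q)·S = (81,300/1,571) × 367 = £18,992.43
Annual holding cost  = (Q/2)·H = (1,571/2) × 29.1 = £22,858.05
Total = £18,992.43 + £22,858.05 = £41,850.48

£41,850.48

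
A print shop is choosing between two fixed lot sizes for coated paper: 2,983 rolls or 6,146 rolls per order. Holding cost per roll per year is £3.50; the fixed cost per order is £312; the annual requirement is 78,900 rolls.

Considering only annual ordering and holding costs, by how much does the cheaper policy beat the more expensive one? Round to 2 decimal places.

TC(Q) = (D/Q)S + (Q/2)H
TC(2,983) = (78,900/2,983)×312 + (2,983/2)×3.5 = £13,472.61
TC(6,146) = (78,900/6,146)×312 + (6,146/2)×3.5 = £14,760.84
Cheaper: Q = 2,983.  Difference = £1,288.22

£1,288.22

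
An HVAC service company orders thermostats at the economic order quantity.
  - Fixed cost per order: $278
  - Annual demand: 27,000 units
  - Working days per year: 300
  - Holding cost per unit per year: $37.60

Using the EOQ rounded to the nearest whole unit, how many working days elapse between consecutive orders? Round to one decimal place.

7.0 days

EOQ = √(2DS/H) = √(2 × 27,000 × 278 / 37.6)
    = √(399,255.32) ≈ 631.87 → Q = 632 units
Days between orders = 300 / (D/Q) = 300 / 42.722 ≈ 7.022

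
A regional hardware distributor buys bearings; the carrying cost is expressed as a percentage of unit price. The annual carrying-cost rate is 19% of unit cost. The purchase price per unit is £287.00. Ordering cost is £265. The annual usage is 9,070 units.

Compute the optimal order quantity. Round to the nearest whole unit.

Carrying cost H = £287 × 19% = £54.5300/unit/yr
Optimal lot size Q* = (2 × 9,070 × £265 / £54.53)^½ ≈ 296.91

297 units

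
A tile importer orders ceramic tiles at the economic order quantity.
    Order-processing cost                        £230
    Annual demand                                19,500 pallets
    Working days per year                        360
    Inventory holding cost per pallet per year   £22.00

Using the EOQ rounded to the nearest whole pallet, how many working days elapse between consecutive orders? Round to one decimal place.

Optimal lot size Q* = (2 × 19,500 × £230 / £22)^½ ≈ 638.54 → Q = 639 pallets
Cycle time = (working days × Q)/D = (360 × 639) / 19,500 = 11.797 days

11.8 days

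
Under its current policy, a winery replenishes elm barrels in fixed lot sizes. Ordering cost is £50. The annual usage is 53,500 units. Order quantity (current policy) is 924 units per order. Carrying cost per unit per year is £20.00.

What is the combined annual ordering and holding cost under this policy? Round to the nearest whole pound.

Ordering: D/Q × S = 53,500/924 × £50 = £2,895.02
Holding:  Q/2 × H = 924/2 × £20 = £9,240.00
Total = £2,895.02 + £9,240.00 = £12,135.02

£12,135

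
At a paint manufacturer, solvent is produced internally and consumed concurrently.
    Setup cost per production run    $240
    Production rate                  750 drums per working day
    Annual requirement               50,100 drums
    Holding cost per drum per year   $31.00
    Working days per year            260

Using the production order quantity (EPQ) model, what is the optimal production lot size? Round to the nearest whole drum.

Daily demand d = 50,100/260 = 192.692; p = 750; 1 − d/p = 0.74308
EPQ = √(2DS / (H(1 − d/p)))
    = √(2 × 50,100 × 240 / (31 × 0.74308)) ≈ 1,021.74

1,022 drums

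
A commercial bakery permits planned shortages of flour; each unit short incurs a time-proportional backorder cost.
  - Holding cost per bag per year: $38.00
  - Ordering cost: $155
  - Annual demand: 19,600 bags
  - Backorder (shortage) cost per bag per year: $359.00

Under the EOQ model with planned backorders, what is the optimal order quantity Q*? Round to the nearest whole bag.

Q* = √(2DS/H) · √((H + b)/b)
   = √(2 × 19,600 × 155 / 38) · √((38 + 359) / 359)
   = 399.868 × 1.0516 ≈ 420.50

420 bags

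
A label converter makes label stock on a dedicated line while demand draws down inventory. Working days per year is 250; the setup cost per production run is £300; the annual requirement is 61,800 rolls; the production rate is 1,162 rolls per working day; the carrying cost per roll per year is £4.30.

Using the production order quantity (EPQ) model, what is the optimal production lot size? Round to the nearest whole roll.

d = 61,800/250 = 247.2000 rolls/day;  effective holding cost H(1 − d/p) = 4.3·(1 − 247.2000/1162) = 3.38523
Q* = √(2DS / H_eff) = √(2·61,800·300 / 3.38523) ≈ 3,309.60

3,310 rolls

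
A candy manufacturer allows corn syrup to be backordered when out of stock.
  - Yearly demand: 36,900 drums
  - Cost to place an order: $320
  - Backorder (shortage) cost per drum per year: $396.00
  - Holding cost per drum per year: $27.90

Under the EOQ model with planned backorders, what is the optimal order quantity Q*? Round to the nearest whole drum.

952 drums

Basic EOQ = √(2·36,900·320/27.9) = 920.028
Backorder adjustment √((H+b)/b) = √((27.9+396)/396) = 1.0346
Q* = 920.028 × 1.0346 ≈ 951.89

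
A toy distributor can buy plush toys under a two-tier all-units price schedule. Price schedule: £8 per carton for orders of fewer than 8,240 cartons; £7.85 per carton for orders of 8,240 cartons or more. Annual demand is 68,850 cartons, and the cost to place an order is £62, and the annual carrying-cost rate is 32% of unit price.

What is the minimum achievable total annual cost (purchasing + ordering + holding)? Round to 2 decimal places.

H₁ = 32%×£8 = £2.5600;  H₂ = 32%×£7.85 = £2.5120
EOQ₁ = √(2×68,850×62/2.5600) = 1,826.18  (< 8,240, feasible at tier 1)
EOQ₂ = √(2×68,850×62/2.5120) = 1,843.54  (< 8,240 → use Q = 8,240 at tier-2 price)
TC(tier 1 (EOQ₁), Q≈1,826.2) = £555,475.01
TC(tier 2, Q≈8,240.0) = £551,339.99
Minimum at tier 2: £551,339.99

£551,339.99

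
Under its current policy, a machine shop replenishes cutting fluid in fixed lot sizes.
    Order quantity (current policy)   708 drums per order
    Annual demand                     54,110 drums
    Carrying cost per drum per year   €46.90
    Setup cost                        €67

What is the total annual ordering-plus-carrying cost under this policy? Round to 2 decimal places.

€21,723.18

Annual ordering cost = (D/Q)·S = (54,110/708) × 67 = €5,120.58
Annual holding cost  = (Q/2)·H = (708/2) × 46.9 = €16,602.60
Total = €5,120.58 + €16,602.60 = €21,723.18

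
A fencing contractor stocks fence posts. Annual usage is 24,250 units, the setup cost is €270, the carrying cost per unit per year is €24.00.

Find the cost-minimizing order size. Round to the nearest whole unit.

739 units

Optimal lot size Q* = (2 × 24,250 × €270 / €24)^½ ≈ 738.66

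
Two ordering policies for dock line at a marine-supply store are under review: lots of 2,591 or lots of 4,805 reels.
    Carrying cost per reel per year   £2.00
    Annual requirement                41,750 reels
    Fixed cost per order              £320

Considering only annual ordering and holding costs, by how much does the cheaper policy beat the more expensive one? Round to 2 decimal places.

For each Q, cost = (D/Q)·S + (Q/2)·H.
TC(2,591) = (41,750/2,591)×320 + (2,591/2)×2 = £7,747.31
TC(4,805) = (41,750/4,805)×320 + (4,805/2)×2 = £7,585.44
Lots of 4,805 are cheaper by £161.87.

£161.87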